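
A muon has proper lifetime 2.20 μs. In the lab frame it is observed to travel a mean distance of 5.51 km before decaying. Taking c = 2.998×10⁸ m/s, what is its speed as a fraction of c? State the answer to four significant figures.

0.9929c

Lab distance = (lab lifetime)·v = γτ·βc, so βγ = d/(cτ) = 5510/(2.998×10⁸ × 2.200×10^-6) = 8.3541.
With βγ = 8.3541: γ² = 1 + (βγ)² = 70.791, and β = (βγ)/γ = 8.3541/8.41374 = 0.9929.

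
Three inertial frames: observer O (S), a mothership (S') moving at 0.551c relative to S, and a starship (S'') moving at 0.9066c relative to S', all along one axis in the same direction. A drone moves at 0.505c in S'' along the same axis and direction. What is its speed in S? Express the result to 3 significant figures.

Compose velocities in two stages. Stage 1 (into S'): u₁ = (0.505+0.9066)/(1+0.505×0.9066) = 0.96829.
Stage 2 (into S): u = (0.96829+0.551)/(1+0.96829×0.551) = 0.99072, so the speed is 0.991c.

0.991c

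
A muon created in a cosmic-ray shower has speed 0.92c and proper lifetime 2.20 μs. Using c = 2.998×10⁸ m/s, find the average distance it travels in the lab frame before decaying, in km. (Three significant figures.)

γ = 1/√(1 − β²) = 1/√(1 − 0.8464) = 1/√0.1536 = 1/0.391918 = 2.5516.
Lab-frame lifetime: Δt = γτ = 2.5516 × 2.20 μs = 5.6135 μs.
Distance: d = vΔt = 0.92 × 2.998×10⁸ m/s × 5.6135×10^-6 s = 1550 m = 1.55 km.

1.55 km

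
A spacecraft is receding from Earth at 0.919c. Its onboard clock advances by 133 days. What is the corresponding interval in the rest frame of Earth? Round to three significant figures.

337 days

With β = 0.919, γ = 1/√(1 − 0.919²) = 1/√0.155439 = 2.5364.
Time dilation: Δt = γ·Δτ = 2.5364 × 133 = 337 days.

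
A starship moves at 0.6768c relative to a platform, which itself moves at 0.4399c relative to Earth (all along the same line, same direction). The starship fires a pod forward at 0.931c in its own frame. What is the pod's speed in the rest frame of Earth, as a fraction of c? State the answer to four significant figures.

0.9947c

First combine the pod and starship (S''→S'): u₁ = (0.931 + 0.6768)/(1 + 0.931×0.6768) = 1.6078/1.6301008 = 0.98632.
Then combine with the platform (S'→S): u = (0.98632 + 0.4399)/(1 + 0.98632×0.4399) = 1.42622/1.433882168 = 0.99466.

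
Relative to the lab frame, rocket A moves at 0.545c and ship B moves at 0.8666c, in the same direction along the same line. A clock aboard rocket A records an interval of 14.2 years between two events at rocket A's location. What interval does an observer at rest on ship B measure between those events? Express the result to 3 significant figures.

Transform rocket A's velocity into ship B's frame: (0.545 − 0.8666)/(1 − 0.545·0.8666) = −0.3216/0.527703, so the relative speed is 0.60943c.
At |u| = 0.60943c, γ = (1 − 0.371405)^(−1/2) = 1.2613.
Rocket A's interval is proper; time dilation gives Δt_B = γΔτ = 1.2613 × 14.2 years = 17.9 years.

17.9 years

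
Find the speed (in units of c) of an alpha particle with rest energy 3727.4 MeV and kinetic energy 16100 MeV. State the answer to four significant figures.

γ = 1 + K/(mc²) = 1 + 16100/3727.4 = 5.3194.
β = √(1 − 1/γ²) = √(1 − 0.0353407) = √0.9646593 = 0.9822.

0.9822c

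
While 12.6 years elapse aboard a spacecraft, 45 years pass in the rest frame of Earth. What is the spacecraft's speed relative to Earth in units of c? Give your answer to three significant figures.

γ = Δt/Δτ = 45/12.6 = 3.5714.
β = √(1 − 1/γ²) = √(1 − 0.0784013) = √0.9215987 = 0.960.

0.960c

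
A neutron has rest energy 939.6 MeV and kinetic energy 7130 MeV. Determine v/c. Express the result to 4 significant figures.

0.9932

γ = 1 + K/(mc²) = 1 + 7130/939.6 = 8.5883.
β = √(1 − 1/γ²) = √(1 − 0.0135577) = √0.9864423 = 0.9932.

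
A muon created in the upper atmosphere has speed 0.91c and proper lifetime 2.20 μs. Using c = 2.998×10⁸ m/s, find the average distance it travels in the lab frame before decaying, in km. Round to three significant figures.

γ = 1/√(1 − β²) = 1/√(1 − 0.8281) = 1/√0.1719 = 1/0.414608 = 2.4119.
Lab-frame lifetime: Δt = γτ = 2.4119 × 2.20 μs = 5.3062 μs.
Distance: d = vΔt = 0.91 × 2.998×10⁸ m/s × 5.3062×10^-6 s = 1450 m = 1.45 km.

1.45 km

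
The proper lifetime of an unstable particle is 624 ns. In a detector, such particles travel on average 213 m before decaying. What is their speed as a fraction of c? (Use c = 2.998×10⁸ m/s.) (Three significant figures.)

0.751c

Lab distance = (lab lifetime)·v = γτ·βc, so βγ = d/(cτ) = 213.0/(2.998×10⁸ × 6.240×10^-7) = 1.1386.
With βγ = 1.1386: γ² = 1 + (βγ)² = 2.29641, and β = (βγ)/γ = 1.1386/1.51539 = 0.751.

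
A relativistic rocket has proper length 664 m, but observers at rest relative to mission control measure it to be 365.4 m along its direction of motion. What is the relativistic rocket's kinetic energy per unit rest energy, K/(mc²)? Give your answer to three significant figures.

0.817

γ = L₀/L = 664/365.4 = 1.81719.
K/(mc²) = γ − 1 = 1.81719 − 1 = 0.817.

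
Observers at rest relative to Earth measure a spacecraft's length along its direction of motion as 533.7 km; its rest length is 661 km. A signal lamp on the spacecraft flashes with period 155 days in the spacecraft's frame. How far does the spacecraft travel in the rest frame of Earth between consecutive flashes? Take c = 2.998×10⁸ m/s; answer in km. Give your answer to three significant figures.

From L = L₀/γ: γ = 661/533.7 = 1.23852.
β = √(1 − 1/γ²) = 0.58998. Lab-frame period = γτ = 1.23852×155 days = 191.97 days. Distance = βc × γτ = 0.58998 × 2.998×10⁸ m/s × 16586208 s = 2.9337×10^15 m = 2.93×10^12 km.

2.93×10^12 km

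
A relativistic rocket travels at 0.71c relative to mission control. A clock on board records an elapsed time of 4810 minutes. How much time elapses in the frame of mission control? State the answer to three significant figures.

6830 minutes

γ = 1/√(1 − β²) = 1/√(1 − 0.5041) = 1/√0.4959 = 1/0.704202 = 1.42.
Time dilation: Δt = γ·Δτ = 1.42 × 4810 = 6830 minutes.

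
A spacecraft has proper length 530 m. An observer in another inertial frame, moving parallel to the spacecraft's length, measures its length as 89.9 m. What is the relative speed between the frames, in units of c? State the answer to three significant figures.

Length contraction gives γ = L₀/L = 530/89.9 = 5.8954.
β = √(1 − 1/γ²) = √0.971228 = 0.986.

0.986c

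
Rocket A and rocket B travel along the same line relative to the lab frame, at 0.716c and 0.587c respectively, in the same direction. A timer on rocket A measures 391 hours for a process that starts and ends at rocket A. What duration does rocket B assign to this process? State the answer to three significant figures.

401 hours

The velocity of rocket A relative to rocket B is (0.716 − 0.587)c / (1 − 0.716×0.587) = 0.22253c; relative speed 0.22253c.
At |u| = 0.22253c, γ = (1 − 0.0495196)^(−1/2) = 1.0257.
The clock on rocket A records proper time, so rocket B measures Δt = γΔτ = 1.0257 × 391 = 401 hours.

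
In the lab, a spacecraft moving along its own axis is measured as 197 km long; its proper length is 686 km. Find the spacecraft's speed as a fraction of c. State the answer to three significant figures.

0.958c

Length contraction gives γ = L₀/L = 686/197 = 3.4822.
β = √(1 − 1/γ²) = √0.917531 = 0.958.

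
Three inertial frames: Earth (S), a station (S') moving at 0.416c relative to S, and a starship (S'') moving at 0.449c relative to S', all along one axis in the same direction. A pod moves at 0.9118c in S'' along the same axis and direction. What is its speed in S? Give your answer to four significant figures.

0.9856c

First combine the pod and starship (S''→S'): u₁ = (0.9118 + 0.449)/(1 + 0.9118×0.449) = 1.3608/1.4093982 = 0.96552.
Then combine with the station (S'→S): u = (0.96552 + 0.416)/(1 + 0.96552×0.416) = 1.38152/1.40165632 = 0.98563.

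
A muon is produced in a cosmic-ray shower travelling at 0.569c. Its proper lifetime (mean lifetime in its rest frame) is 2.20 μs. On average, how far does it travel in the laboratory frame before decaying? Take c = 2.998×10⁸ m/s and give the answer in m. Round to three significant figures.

456 m

γ = 1/√(1 − β²) = 1/√(1 − 0.323761) = 1/√0.676239 = 1/0.822338 = 1.216.
Lab-frame lifetime: Δt = γτ = 1.216 × 2.20 μs = 2.6752 μs.
Distance: d = vΔt = 0.569 × 2.998×10⁸ m/s × 2.6752×10^-6 s = 456 m.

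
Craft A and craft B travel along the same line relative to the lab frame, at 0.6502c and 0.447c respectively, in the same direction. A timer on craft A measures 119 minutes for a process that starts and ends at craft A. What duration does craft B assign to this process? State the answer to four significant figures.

Transform craft A's velocity into craft B's frame: (0.6502 − 0.447)/(1 − 0.6502·0.447) = 0.2032/0.7093606, so the relative speed is 0.28646c.
γ for this relative speed: γ = 1/√(1 − 0.0820593) = 1.0437.
Craft A's interval is proper; time dilation gives Δt_B = γΔτ = 1.0437 × 119 minutes = 124.2 minutes.

124.2 minutes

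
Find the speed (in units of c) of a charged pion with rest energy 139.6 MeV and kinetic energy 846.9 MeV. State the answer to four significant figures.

γ = 1 + K/(mc²) = 1 + 846.9/139.6 = 7.0666.
β = √(1 − 1/γ²) = √(1 − 0.0200253) = √0.9799747 = 0.9899.

0.9899c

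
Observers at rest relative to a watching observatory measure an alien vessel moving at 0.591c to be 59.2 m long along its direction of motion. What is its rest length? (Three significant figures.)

With β = 0.591, γ = 1/√(1 − 0.591²) = 1/√0.650719 = 1.2397.
Proper length: L₀ = γ·L = 1.2397 × 59.2 = 73.4 m.

73.4 m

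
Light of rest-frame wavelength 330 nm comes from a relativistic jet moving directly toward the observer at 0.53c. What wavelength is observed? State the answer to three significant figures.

Relativistic Doppler for wavelength: λ_obs = λ_src · √((1−β)/(1+β)).
With β = 0.53: factor = √(0.47/1.53) = 0.55425.
λ_obs = 330 × 0.55425 = 183 nm.

183 nm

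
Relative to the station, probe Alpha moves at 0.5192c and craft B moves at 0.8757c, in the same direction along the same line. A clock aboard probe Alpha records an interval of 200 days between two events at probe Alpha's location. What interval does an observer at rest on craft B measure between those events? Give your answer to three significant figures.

264 days

Transform probe Alpha's velocity into craft B's frame: (0.5192 − 0.8757)/(1 − 0.5192·0.8757) = −0.3565/0.54533656, so the relative speed is 0.65372c.
γ for this relative speed: γ = 1/√(1 − 0.42735) = 1.3215.
The clock on probe Alpha records proper time, so craft B measures Δt = γΔτ = 1.3215 × 200 = 264 days.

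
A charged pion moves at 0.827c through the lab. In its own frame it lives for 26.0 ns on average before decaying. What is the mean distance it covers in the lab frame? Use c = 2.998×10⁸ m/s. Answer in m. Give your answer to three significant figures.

11.5 m

With β = 0.827, γ = 1/√(1 − 0.827²) = 1/√0.316071 = 1.7787.
Lab-frame lifetime: Δt = γτ = 1.7787 × 26.0 ns = 46.246 ns.
Distance: d = vΔt = 0.827 × 2.998×10⁸ m/s × 4.6246×10^-8 s = 11.5 m.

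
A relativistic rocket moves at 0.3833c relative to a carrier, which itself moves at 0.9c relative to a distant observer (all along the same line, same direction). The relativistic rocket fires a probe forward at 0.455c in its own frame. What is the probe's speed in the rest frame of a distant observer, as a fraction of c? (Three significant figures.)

Compose velocities in two stages. Stage 1 (into S'): u₁ = (0.455+0.3833)/(1+0.455×0.3833) = 0.71381.
Stage 2 (into S): u = (0.71381+0.9)/(1+0.71381×0.9) = 0.98258, so the speed is 0.983c.

0.983c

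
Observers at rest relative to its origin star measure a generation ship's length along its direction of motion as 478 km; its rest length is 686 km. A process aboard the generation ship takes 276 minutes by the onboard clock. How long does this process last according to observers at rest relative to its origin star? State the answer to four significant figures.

Length contraction gives γ = L₀/L = 686/478 = 1.43515.
The same γ dilates the second interval: 1.43515 × 276 minutes = 396.1 minutes.

396.1 minutes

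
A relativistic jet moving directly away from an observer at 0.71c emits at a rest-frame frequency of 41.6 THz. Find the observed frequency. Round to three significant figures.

Relativistic Doppler (source moving away): f_obs = f_src · √((1−β)/(1+β)).
With β = 0.71: factor = √(0.29/1.71) = 0.41181.
f_obs = 41.6 × 0.41181 = 17.1 THz.

17.1 THz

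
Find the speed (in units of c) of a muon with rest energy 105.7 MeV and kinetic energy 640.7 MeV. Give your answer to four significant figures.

γ = 1 + K/(mc²) = 1 + 640.7/105.7 = 7.0615.
β = √(1 − 1/γ²) = √(1 − 0.0200542) = √0.9799458 = 0.9899.

0.9899c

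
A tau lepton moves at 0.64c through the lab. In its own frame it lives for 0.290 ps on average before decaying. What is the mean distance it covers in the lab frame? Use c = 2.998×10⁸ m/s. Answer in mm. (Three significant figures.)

γ = 1/√(1 − β²) = 1/√(1 − 0.4096) = 1/√0.5904 = 1/0.768375 = 1.3014.
Lab-frame lifetime: Δt = γτ = 1.3014 × 0.290 ps = 0.37741 ps.
Distance: d = vΔt = 0.64 × 2.998×10⁸ m/s × 3.7741×10^-13 s = 7.24×10^-5 m = 0.0724 mm.

0.0724 mm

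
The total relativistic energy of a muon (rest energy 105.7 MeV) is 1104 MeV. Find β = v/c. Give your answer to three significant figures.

0.995

γ = E/(mc²) = 1104/105.7 = 10.445.
β = √(1 − 1/γ²) = √(1 − 0.00916607) = √0.99083393 = 0.995.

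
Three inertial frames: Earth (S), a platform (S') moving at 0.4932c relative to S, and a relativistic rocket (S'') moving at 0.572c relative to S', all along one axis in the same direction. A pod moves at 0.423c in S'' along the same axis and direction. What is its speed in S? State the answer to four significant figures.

Compose velocities in two stages. Stage 1 (into S'): u₁ = (0.423+0.572)/(1+0.423×0.572) = 0.80116.
Stage 2 (into S): u = (0.80116+0.4932)/(1+0.80116×0.4932) = 0.92777, so the speed is 0.9278c.

0.9278c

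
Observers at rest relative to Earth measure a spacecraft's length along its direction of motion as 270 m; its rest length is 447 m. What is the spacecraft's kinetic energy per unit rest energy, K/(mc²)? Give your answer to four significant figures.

From L = L₀/γ: γ = 447/270 = 1.65556.
Since K = (γ−1)mc², K/(mc²) = 1.65556 − 1 = 0.6556.

0.6556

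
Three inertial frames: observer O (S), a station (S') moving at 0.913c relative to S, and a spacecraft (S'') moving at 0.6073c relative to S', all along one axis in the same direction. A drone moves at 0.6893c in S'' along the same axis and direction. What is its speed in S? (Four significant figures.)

Compose velocities in two stages. Stage 1 (into S'): u₁ = (0.6893+0.6073)/(1+0.6893×0.6073) = 0.91399.
Stage 2 (into S): u = (0.91399+0.913)/(1+0.91399×0.913) = 0.99592, so the speed is 0.9959c.

0.9959c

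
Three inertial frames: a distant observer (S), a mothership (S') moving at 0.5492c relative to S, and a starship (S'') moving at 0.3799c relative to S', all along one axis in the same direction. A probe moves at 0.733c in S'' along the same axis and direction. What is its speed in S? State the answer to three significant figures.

0.961c

Compose velocities in two stages. Stage 1 (into S'): u₁ = (0.733+0.3799)/(1+0.733×0.3799) = 0.8705.
Stage 2 (into S): u = (0.8705+0.5492)/(1+0.8705×0.5492) = 0.9605, so the speed is 0.961c.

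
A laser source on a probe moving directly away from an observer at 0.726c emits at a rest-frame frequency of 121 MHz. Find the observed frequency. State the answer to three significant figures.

Relativistic Doppler (source moving away): f_obs = f_src · √((1−β)/(1+β)).
With β = 0.726: factor = √(0.274/1.726) = 0.39843.
f_obs = 121 × 0.39843 = 48.2 MHz.

48.2 MHz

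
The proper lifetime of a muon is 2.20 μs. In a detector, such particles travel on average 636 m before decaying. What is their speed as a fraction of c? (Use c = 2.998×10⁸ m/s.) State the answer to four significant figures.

0.6941c

d = βγcτ ⇒ βγ = d/(cτ) = 636.0 m / (659.56 m) = 0.96428.
β = (βγ)/√(1+(βγ)²) = 0.96428/√1.929836 = 0.6941.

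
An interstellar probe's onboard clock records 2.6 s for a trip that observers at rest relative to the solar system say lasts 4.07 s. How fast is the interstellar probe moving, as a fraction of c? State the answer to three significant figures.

γ = Δt/Δτ = 4.07/2.6 = 1.5654.
β = √(1 − 1/γ²) = √(1 − 0.408084) = √0.591916 = 0.769.

0.769c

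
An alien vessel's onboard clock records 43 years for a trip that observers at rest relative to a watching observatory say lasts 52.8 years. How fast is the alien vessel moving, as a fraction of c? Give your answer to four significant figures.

γ = Δt/Δτ = 52.8/43 = 1.2279.
β = √(1 − 1/γ²) = √(1 − 0.663245) = √0.336755 = 0.5803.

0.5803c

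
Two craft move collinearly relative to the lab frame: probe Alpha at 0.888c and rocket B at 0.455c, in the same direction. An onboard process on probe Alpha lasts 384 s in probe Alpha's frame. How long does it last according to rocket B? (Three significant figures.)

Transform probe Alpha's velocity into rocket B's frame: (0.888 − 0.455)/(1 − 0.888·0.455) = 0.433/0.59596, so the relative speed is 0.72656c.
γ for this relative speed: γ = 1/√(1 − 0.527889) = 1.4554.
The clock on probe Alpha records proper time, so rocket B measures Δt = γΔτ = 1.4554 × 384 = 559 s.

559 s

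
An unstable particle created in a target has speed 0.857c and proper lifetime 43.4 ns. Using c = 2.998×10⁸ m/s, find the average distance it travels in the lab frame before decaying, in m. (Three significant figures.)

21.6 m

γ = 1/√(1 − β²) = 1/√(1 − 0.734449) = 1/√0.265551 = 1/0.515316 = 1.9406.
Lab-frame lifetime: Δt = γτ = 1.9406 × 43.4 ns = 84.222 ns.
Distance: d = vΔt = 0.857 × 2.998×10⁸ m/s × 8.4222×10^-8 s = 21.6 m.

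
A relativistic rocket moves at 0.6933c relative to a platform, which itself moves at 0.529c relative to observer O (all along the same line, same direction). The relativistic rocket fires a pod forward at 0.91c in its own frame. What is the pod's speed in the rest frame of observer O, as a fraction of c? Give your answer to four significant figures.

Apply u = (u'+v)/(1+u'v) twice. Pod in the platform frame: (0.91+0.6933)/(1+0.91·0.6933) = 1.6033/1.630903 = 0.98308c.
That velocity, transformed to the rest frame of observer O: (0.98308+0.529)/(1+0.98308·0.529) = 1.51208/1.52004932 = 0.99476c.

0.9948c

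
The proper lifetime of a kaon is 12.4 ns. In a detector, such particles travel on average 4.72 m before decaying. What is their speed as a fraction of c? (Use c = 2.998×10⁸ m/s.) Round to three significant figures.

d = βγcτ ⇒ βγ = d/(cτ) = 4.720 m / (3.71752 m) = 1.2697.
β = (βγ)/√(1+(βγ)²) = 1.2697/√2.61214 = 0.786.

0.786c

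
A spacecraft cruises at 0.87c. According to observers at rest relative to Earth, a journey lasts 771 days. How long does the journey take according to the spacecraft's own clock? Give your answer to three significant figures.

γ = 1/√(1 − β²) = 1/√(1 − 0.7569) = 1/√0.2431 = 1/0.493052 = 2.0282.
The spacecraft's clock runs slow as seen from Earth, so Δτ = Δt/γ = 771/2.0282 = 380 days.

380 days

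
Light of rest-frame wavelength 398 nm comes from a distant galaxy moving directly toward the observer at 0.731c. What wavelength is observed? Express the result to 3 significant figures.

Relativistic Doppler for wavelength: λ_obs = λ_src · √((1−β)/(1+β)).
With β = 0.731: factor = √(0.269/1.731) = 0.39421.
λ_obs = 398 × 0.39421 = 157 nm.

157 nm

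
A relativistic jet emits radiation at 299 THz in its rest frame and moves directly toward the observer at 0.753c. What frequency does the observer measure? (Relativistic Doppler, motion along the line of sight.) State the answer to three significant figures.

797 THz

Relativistic Doppler (source moving toward): f_obs = f_src · √((1+β)/(1−β)).
With β = 0.753: factor = √(1.753/0.247) = 2.6641.
f_obs = 299 × 2.6641 = 797 THz.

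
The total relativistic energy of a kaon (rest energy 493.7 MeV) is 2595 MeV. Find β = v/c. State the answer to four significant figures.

0.9817

γ = E/(mc²) = 2595/493.7 = 5.2562.
β = √(1 − 1/γ²) = √(1 − 0.0361956) = √0.9638044 = 0.9817.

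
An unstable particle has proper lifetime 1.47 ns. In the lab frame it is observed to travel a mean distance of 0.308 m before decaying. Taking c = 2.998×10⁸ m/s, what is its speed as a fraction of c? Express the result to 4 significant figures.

0.5728c

d = βγcτ ⇒ βγ = d/(cτ) = 0.3080 m / (0.440706 m) = 0.69888.
β = (βγ)/√(1+(βγ)²) = 0.69888/√1.488433 = 0.5728.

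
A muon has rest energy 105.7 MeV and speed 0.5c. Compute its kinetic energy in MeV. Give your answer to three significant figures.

With β = 0.5, γ = 1/√(1 − 0.5²) = 1/√0.75 = 1.1547.
Kinetic energy: K = (γ − 1)mc² = (1.1547 − 1) × 105.7 MeV = 0.1547 × 105.7 = 16.4 MeV.

16.4 MeV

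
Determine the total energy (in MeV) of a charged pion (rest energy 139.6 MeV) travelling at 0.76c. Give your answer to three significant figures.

With β = 0.76, γ = 1/√(1 − 0.76²) = 1/√0.4224 = 1.5386.
Total energy: E = γmc² = 1.5386 × 139.6 MeV = 215 MeV.

215 MeV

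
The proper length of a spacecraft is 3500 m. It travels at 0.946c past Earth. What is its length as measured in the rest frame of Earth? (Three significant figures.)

1130 m

Lorentz factor: γ = (1 − 0.894916)^(−1/2) = 3.0848.
Along the direction of motion the measured length is L₀/γ = 3500/3.0848 = 1130 m.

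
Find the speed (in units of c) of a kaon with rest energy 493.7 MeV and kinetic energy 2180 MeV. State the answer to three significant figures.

0.983c

K = (γ−1)mc², so γ = 1 + 2180/493.7 = 5.4156.
Then v/c = √(1 − γ⁻²) = √(1 − 0.0340963) = √0.9659037 = 0.983.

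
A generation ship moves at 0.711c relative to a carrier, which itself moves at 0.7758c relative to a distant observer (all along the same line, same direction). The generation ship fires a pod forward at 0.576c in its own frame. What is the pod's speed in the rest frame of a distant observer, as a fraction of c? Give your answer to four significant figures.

0.9886c

First combine the pod and generation ship (S''→S'): u₁ = (0.576 + 0.711)/(1 + 0.576×0.711) = 1.287/1.409536 = 0.91307.
Then combine with the carrier (S'→S): u = (0.91307 + 0.7758)/(1 + 0.91307×0.7758) = 1.68887/1.708359706 = 0.98859.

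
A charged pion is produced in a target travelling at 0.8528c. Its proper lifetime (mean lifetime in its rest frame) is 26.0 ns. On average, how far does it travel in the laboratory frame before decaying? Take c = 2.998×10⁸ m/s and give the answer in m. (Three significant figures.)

β² = 0.72726784, so γ = 1/√0.27273216 = 1.9148.
Lab-frame lifetime: Δt = γτ = 1.9148 × 26.0 ns = 49.785 ns.
Distance: d = vΔt = 0.8528 × 2.998×10⁸ m/s × 4.9785×10^-8 s = 12.7 m.

12.7 m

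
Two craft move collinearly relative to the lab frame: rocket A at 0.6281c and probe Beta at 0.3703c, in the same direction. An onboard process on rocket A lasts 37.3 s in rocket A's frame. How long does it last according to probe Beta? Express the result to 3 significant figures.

Speed of rocket A in probe Beta's frame: u = (v_A − v_B)/(1 − v_A v_B/c²) = (0.6281 − 0.3703)/(1 − 0.6281×0.3703) = 0.2578/0.76741457 = 0.33593; |u| = 0.33593c.
At |u| = 0.33593c, γ = (1 − 0.112849)^(−1/2) = 1.0617.
Rocket A's interval is proper; time dilation gives Δt_B = γΔτ = 1.0617 × 37.3 s = 39.6 s.

39.6 s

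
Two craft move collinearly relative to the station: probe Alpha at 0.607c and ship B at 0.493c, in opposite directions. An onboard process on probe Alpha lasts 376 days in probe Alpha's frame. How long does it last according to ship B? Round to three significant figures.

707 days

Transform probe Alpha's velocity into ship B's frame: (0.607 + 0.493)/(1 + 0.607·0.493) = 1.1/1.299251, so the relative speed is 0.84664c.
γ for this relative speed: γ = 1/√(1 − 0.716799) = 1.8791.
Probe Alpha's interval is proper; time dilation gives Δt_B = γΔτ = 1.8791 × 376 days = 707 days.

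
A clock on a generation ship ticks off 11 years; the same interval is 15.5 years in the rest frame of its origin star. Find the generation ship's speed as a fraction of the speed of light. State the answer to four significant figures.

0.7045c

γ = Δt/Δτ = 15.5/11 = 1.4091.
β = √(1 − 1/γ²) = √(1 − 0.503636) = √0.496364 = 0.7045.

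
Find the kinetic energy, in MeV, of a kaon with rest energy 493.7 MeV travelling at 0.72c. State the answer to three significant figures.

218 MeV

γ = 1/√(1 − β²) = 1/√(1 − 0.5184) = 1/√0.4816 = 1/0.693974 = 1.44098.
Kinetic energy: K = (γ − 1)mc² = (1.44098 − 1) × 493.7 MeV = 0.44098 × 493.7 = 218 MeV.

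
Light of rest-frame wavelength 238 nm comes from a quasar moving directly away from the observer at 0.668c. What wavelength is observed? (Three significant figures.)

533 nm

Relativistic Doppler for wavelength: λ_obs = λ_src · √((1+β)/(1−β)).
With β = 0.668: factor = √(1.668/0.332) = 2.2414.
λ_obs = 238 × 2.2414 = 533 nm.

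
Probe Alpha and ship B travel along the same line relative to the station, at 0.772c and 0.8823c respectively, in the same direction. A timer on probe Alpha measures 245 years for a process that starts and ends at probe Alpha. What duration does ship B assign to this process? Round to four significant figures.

261.1 years

Speed of probe Alpha in ship B's frame: u = (v_A − v_B)/(1 − v_A v_B/c²) = (0.772 − 0.8823)/(1 − 0.772×0.8823) = −0.1103/0.3188644 = −0.34592; |u| = 0.34592c.
γ for this relative speed: γ = 1/√(1 − 0.119661) = 1.0658.
The clock on probe Alpha records proper time, so ship B measures Δt = γΔτ = 1.0658 × 245 = 261.1 years.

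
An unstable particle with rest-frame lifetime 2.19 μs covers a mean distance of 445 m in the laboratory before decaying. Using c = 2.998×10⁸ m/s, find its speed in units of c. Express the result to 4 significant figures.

0.5610c

d = βγcτ ⇒ βγ = d/(cτ) = 445.0 m / (656.562 m) = 0.67777.
β = (βγ)/√(1+(βγ)²) = 0.67777/√1.459372 = 0.5610.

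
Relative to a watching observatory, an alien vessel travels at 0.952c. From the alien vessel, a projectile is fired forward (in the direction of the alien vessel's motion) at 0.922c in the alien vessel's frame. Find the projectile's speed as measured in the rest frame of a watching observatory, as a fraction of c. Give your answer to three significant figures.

0.998c

Relativistic velocity addition: u = (u' + v)/(1 + u'v/c²), with u' = 0.922c and v = 0.952c.
Numerator: 0.922 + 0.952 = 1.874. Denominator: 1 + (0.922)(0.952) = 1.877744.
u = 1.874/1.877744 = 0.99801, so the speed is 0.998c.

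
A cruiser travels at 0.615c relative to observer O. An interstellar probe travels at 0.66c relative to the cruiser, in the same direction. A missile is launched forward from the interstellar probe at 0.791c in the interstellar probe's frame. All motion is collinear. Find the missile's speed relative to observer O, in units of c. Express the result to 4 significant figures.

Apply u = (u'+v)/(1+u'v) twice. Missile in the cruiser frame: (0.791+0.66)/(1+0.791·0.66) = 1.451/1.52206 = 0.95331c.
That velocity, transformed to the rest frame of observer O: (0.95331+0.615)/(1+0.95331·0.615) = 1.56831/1.58628565 = 0.98867c.

0.9887c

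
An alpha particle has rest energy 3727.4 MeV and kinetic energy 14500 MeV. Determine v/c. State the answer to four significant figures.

γ = 1 + K/(mc²) = 1 + 14500/3727.4 = 4.8901.
β = √(1 − 1/γ²) = √(1 − 0.0418181) = √0.9581819 = 0.9789.

0.9789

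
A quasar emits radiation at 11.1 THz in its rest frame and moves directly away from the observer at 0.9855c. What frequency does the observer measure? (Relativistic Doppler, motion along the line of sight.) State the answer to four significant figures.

0.9486 THz

Relativistic Doppler (source moving away): f_obs = f_src · √((1−β)/(1+β)).
With β = 0.9855: factor = √(0.0145/1.9855) = 0.085457.
f_obs = 11.1 × 0.085457 = 0.9486 THz.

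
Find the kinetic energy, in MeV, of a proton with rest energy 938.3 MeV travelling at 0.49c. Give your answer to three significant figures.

γ = 1/√(1 − β²) = 1/√(1 − 0.2401) = 1/√0.7599 = 1/0.871722 = 1.14715.
Kinetic energy: K = (γ − 1)mc² = (1.14715 − 1) × 938.3 MeV = 0.14715 × 938.3 = 138 MeV.

138 MeV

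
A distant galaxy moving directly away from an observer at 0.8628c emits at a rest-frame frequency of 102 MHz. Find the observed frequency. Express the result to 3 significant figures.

Relativistic Doppler (source moving away): f_obs = f_src · √((1−β)/(1+β)).
With β = 0.8628: factor = √(0.1372/1.8628) = 0.27139.
f_obs = 102 × 0.27139 = 27.7 MHz.

27.7 MHz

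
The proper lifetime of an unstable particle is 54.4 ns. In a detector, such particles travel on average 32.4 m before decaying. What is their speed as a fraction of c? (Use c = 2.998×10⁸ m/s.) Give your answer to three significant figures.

Let x = d/(cτ) = 32.40 m / (2.998×10⁸ m/s × 5.440×10^-8 s) = 1.9866. Since d = βγcτ, x = βγ = β/√(1−β²).
Solving: β² = x²/(1+x²) = 3.94658/4.94658 = 0.79784, so β = 0.893.

0.893c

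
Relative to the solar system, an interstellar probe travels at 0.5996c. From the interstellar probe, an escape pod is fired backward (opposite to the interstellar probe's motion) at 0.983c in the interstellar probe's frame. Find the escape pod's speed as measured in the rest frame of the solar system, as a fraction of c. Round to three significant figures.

0.934c

Relativistic velocity addition: u = (u' + v)/(1 + u'v/c²), with u' = −0.983c and v = 0.5996c.
Numerator: −0.983 + 0.5996 = −0.3834. Denominator: 1 + (−0.983)(0.5996) = 0.4105932.
u = −0.3834/0.4105932 = −0.93377, so the speed is 0.934c.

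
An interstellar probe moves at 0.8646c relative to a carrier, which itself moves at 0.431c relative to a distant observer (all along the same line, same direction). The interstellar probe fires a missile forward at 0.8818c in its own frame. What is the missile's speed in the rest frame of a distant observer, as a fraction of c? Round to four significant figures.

0.9964c

Compose velocities in two stages. Stage 1 (into S'): u₁ = (0.8818+0.8646)/(1+0.8818×0.8646) = 0.99092.
Stage 2 (into S): u = (0.99092+0.431)/(1+0.99092×0.431) = 0.99638, so the speed is 0.9964c.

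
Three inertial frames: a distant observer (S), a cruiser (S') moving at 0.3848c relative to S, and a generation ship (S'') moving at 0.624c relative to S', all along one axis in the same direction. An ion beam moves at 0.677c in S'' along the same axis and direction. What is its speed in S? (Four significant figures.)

0.9611c

Apply u = (u'+v)/(1+u'v) twice. Ion beam in the cruiser frame: (0.677+0.624)/(1+0.677·0.624) = 1.301/1.422448 = 0.91462c.
That velocity, transformed to the rest frame of a distant observer: (0.91462+0.3848)/(1+0.91462·0.3848) = 1.29942/1.351945776 = 0.96115c.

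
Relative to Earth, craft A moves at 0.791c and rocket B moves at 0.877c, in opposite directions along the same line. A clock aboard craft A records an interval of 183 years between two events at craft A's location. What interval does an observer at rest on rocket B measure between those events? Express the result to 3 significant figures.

Speed of craft A in rocket B's frame: u = (v_A + v_B)/(1 + v_A v_B/c²) = (0.791 + 0.877)/(1 + 0.791×0.877) = 1.668/1.693707 = 0.98482; |u| = 0.98482c.
At |u| = 0.98482c, γ = (1 − 0.96987)^(−1/2) = 5.761.
The clock on craft A records proper time, so rocket B measures Δt = γΔτ = 5.761 × 183 = 1050 years.

1050 years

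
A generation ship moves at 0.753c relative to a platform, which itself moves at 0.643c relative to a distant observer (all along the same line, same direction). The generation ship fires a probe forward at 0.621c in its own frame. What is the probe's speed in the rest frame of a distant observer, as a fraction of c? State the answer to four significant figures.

Apply u = (u'+v)/(1+u'v) twice. Probe in the platform frame: (0.621+0.753)/(1+0.621·0.753) = 1.374/1.467613 = 0.93621c.
That velocity, transformed to the rest frame of a distant observer: (0.93621+0.643)/(1+0.93621·0.643) = 1.57921/1.60198303 = 0.98578c.

0.9858c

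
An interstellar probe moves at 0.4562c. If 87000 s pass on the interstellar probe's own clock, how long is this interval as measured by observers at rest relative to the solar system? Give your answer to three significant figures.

With β = 0.4562, γ = 1/√(1 − 0.4562²) = 1/√0.79188156 = 1.1238.
Time dilation: Δt = γ·Δτ = 1.1238 × 87000 = 97800 s.

97800 s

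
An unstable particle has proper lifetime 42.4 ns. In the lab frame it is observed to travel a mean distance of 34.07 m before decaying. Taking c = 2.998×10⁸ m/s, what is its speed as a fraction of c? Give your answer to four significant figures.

Lab distance = (lab lifetime)·v = γτ·βc, so βγ = d/(cτ) = 34.07/(2.998×10⁸ × 4.240×10^-8) = 2.6802.
With βγ = 2.6802: γ² = 1 + (βγ)² = 8.18347, and β = (βγ)/γ = 2.6802/2.86068 = 0.9369.

0.9369c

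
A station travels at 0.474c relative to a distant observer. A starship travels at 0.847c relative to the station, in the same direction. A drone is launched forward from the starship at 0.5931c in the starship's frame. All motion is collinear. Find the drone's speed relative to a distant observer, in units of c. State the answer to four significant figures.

Apply u = (u'+v)/(1+u'v) twice. Drone in the station frame: (0.5931+0.847)/(1+0.5931·0.847) = 1.4401/1.5023557 = 0.95856c.
That velocity, transformed to the rest frame of a distant observer: (0.95856+0.474)/(1+0.95856·0.474) = 1.43256/1.45435744 = 0.98501c.

0.9850c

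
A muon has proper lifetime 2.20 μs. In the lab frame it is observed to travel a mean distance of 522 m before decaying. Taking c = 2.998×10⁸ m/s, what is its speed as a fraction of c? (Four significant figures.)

d = βγcτ ⇒ βγ = d/(cτ) = 522.0 m / (659.56 m) = 0.79144.
β = (βγ)/√(1+(βγ)²) = 0.79144/√1.626377 = 0.6206.

0.6206c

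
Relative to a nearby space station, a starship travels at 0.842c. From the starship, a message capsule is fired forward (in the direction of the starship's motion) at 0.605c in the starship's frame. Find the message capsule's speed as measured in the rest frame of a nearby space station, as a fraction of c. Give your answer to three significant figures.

In units of c, u = (u' + v)/(1 + u'v) with u' = 0.605 and v = 0.842.
Numerator: 0.605 + 0.842 = 1.447. Denominator: 1 + (0.605)(0.842) = 1.50941.
u = 1.447/1.50941 = 0.95865, so the speed is 0.959c.

0.959c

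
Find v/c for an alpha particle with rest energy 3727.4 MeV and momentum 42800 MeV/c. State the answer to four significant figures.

0.9962

pc/(mc²) = 42800/3727.4 = 11.483 = βγ = β/√(1−β²).
So β² = x²/(1 + x²) with x = 11.483: x² = 131.859, β² = 131.859/132.859 = 0.992473, β = 0.9962.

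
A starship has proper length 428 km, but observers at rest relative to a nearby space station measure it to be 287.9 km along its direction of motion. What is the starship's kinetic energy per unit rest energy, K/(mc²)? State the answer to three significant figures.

From L = L₀/γ: γ = 428/287.9 = 1.48663.
K/(mc²) = γ − 1 = 1.48663 − 1 = 0.487.

0.487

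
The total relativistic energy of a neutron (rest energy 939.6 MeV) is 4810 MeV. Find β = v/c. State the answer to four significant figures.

γ = E/(mc²) = 4810/939.6 = 5.1192.
β = √(1 − 1/γ²) = √(1 − 0.0381589) = √0.9618411 = 0.9807.

0.9807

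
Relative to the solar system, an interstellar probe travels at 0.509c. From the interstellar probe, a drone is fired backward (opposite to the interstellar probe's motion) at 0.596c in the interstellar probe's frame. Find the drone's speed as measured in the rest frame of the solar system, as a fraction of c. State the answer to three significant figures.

0.125c

Relativistic velocity addition: u = (u' + v)/(1 + u'v/c²), with u' = −0.596c and v = 0.509c.
Numerator: −0.596 + 0.509 = −0.087. Denominator: 1 + (−0.596)(0.509) = 0.696636.
u = −0.087/0.696636 = −0.12489, so the speed is 0.125c.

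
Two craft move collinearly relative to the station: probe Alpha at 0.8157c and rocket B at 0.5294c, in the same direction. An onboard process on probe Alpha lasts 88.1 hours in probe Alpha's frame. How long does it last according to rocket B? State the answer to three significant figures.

102 hours

The velocity of probe Alpha relative to rocket B is (0.8157 − 0.5294)c / (1 − 0.8157×0.5294) = 0.5039c; relative speed 0.5039c.
γ for this relative speed: γ = 1/√(1 − 0.253915) = 1.1577.
The clock on probe Alpha records proper time, so rocket B measures Δt = γΔτ = 1.1577 × 88.1 = 102 hours.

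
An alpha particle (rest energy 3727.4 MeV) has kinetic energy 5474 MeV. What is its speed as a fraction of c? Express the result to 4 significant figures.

K = (γ−1)mc², so γ = 1 + 5474/3727.4 = 2.4686.
Then v/c = √(1 − γ⁻²) = √(1 − 0.164096) = √0.835904 = 0.9143.

0.9143c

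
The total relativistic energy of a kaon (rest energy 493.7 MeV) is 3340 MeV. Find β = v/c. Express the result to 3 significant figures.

0.989

Total energy E = γmc² gives γ = 3340/493.7 = 6.7652.
Hence β = √(1 − 1/γ²) = √(1 − 0.0218494) = √0.9781506 = 0.989.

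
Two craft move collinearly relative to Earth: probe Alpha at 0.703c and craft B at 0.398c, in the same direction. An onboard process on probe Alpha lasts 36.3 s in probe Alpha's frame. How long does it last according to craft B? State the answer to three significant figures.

Transform probe Alpha's velocity into craft B's frame: (0.703 − 0.398)/(1 − 0.703·0.398) = 0.305/0.720206, so the relative speed is 0.42349c.
γ for this relative speed: γ = 1/√(1 − 0.179344) = 1.1039.
Probe Alpha's interval is proper; time dilation gives Δt_B = γΔτ = 1.1039 × 36.3 s = 40.1 s.

40.1 s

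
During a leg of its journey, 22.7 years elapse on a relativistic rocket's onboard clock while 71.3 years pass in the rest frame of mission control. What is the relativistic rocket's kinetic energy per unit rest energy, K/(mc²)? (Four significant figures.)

The time-dilation ratio gives γ = 71.3/22.7 = 3.14097.
Since K = (γ−1)mc², K/(mc²) = 3.14097 − 1 = 2.141.

2.141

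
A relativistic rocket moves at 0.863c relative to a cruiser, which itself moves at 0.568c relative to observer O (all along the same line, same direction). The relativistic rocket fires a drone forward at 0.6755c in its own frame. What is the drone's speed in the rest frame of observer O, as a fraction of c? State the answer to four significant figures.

Apply u = (u'+v)/(1+u'v) twice. Drone in the cruiser frame: (0.6755+0.863)/(1+0.6755·0.863) = 1.5385/1.5829565 = 0.97192c.
That velocity, transformed to the rest frame of observer O: (0.97192+0.568)/(1+0.97192·0.568) = 1.53992/1.55205056 = 0.99218c.

0.9922c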